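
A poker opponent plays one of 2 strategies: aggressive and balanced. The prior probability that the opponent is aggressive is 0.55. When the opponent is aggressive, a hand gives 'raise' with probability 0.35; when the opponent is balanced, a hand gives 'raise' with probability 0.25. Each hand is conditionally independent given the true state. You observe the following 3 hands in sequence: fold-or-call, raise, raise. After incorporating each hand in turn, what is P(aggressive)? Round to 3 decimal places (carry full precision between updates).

Each posterior becomes the prior for the next update.
After 'fold-or-call': P(aggressive) = 0.65·0.5500 / (0.65·0.5500 + 0.75·0.4500) ≈ 0.5144
After 'raise': P(aggressive) = 0.35·0.5144 / (0.35·0.5144 + 0.25·0.4856) ≈ 0.5973
After 'raise': P(aggressive) = 0.35·0.5973 / (0.35·0.5973 + 0.25·0.4027) ≈ 0.6749

0.675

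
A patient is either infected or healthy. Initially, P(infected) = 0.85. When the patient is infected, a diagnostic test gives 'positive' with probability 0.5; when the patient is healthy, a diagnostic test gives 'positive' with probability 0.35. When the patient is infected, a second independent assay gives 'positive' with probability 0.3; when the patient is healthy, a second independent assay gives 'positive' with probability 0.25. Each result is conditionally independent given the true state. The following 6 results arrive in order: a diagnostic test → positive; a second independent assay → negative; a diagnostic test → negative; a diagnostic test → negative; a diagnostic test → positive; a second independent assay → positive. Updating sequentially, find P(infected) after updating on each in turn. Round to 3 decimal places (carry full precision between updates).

After a diagnostic test='positive': P(infected) = 0.5·0.8500 / (0.5·0.8500 + 0.35·0.1500) ≈ 0.8901
After a second independent assay='negative': P(infected) = 0.7·0.8901 / (0.7·0.8901 + 0.75·0.1099) ≈ 0.8831
After a diagnostic test='negative': P(infected) = 0.5·0.8831 / (0.5·0.8831 + 0.65·0.1169) ≈ 0.8532
After a diagnostic test='negative': P(infected) = 0.5·0.8532 / (0.5·0.8532 + 0.65·0.1468) ≈ 0.8172
After a diagnostic test='positive': P(infected) = 0.5·0.8172 / (0.5·0.8172 + 0.35·0.1828) ≈ 0.8646
After a second independent assay='positive': P(infected) = 0.3·0.8646 / (0.3·0.8646 + 0.25·0.1354) ≈ 0.8846

0.885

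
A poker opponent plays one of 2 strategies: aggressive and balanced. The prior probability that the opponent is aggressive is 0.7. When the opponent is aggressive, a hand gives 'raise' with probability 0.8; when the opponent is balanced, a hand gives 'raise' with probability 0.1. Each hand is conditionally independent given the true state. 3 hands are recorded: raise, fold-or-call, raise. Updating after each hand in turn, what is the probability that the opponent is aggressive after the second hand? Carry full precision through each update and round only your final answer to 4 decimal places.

After 'raise': P(aggressive) = 0.8·0.7000 / (0.8·0.7000 + 0.1·0.3000) ≈ 0.9492
After 'fold-or-call': P(aggressive) = 0.2·0.9492 / (0.2·0.9492 + 0.9·0.0508) ≈ 0.8058

0.8058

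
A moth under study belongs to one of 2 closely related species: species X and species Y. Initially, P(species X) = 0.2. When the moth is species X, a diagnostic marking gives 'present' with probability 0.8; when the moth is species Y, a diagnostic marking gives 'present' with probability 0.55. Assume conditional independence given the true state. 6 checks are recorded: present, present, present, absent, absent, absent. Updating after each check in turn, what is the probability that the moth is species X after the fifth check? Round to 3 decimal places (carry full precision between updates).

After 'present': P(species X) = 0.8·0.2000 / (0.8·0.2000 + 0.55·0.8000) ≈ 0.2667
After 'present': P(species X) = 0.8·0.2667 / (0.8·0.2667 + 0.55·0.7333) ≈ 0.3459
After 'present': P(species X) = 0.8·0.3459 / (0.8·0.3459 + 0.55·0.6541) ≈ 0.4348
After 'absent': P(species X) = 0.2·0.4348 / (0.2·0.4348 + 0.45·0.5652) ≈ 0.2548
After 'absent': P(species X) = 0.2·0.2548 / (0.2·0.2548 + 0.45·0.7452) ≈ 0.1319

0.132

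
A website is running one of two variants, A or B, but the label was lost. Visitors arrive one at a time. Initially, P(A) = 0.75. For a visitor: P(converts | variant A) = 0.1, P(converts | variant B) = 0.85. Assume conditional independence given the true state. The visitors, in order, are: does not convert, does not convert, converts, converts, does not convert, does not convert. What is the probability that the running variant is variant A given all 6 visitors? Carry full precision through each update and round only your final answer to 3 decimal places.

After 'does not convert': P(A) = 0.9·0.7500 / (0.9·0.7500 + 0.15·0.2500) ≈ 0.9474
After 'does not convert': P(A) = 0.9·0.9474 / (0.9·0.9474 + 0.15·0.0526) ≈ 0.9908
After 'converts': P(A) = 0.1·0.9908 / (0.1·0.9908 + 0.85·0.0092) ≈ 0.9270
After 'converts': P(A) = 0.1·0.9270 / (0.1·0.9270 + 0.85·0.0730) ≈ 0.5992
After 'does not convert': P(A) = 0.9·0.5992 / (0.9·0.5992 + 0.15·0.4008) ≈ 0.8997
After 'does not convert': P(A) = 0.9·0.8997 / (0.9·0.8997 + 0.15·0.1003) ≈ 0.9818

0.982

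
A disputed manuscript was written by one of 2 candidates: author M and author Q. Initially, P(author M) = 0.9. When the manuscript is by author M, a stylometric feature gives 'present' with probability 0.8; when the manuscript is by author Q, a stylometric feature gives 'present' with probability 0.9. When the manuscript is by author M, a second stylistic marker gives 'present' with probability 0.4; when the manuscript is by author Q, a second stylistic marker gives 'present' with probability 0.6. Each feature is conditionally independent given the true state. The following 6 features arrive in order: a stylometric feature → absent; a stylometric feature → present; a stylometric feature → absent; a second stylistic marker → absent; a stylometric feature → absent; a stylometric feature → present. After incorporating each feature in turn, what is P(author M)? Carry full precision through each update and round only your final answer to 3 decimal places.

0.988

After a stylometric feature='absent': P(author M) = 0.2·0.9000 / (0.2·0.9000 + 0.1·0.1000) ≈ 0.9474
After a stylometric feature='present': P(author M) = 0.8·0.9474 / (0.8·0.9474 + 0.9·0.0526) ≈ 0.9412
After a stylometric feature='absent': P(author M) = 0.2·0.9412 / (0.2·0.9412 + 0.1·0.0588) ≈ 0.9697
After a second stylistic marker='absent': P(author M) = 0.6·0.9697 / (0.6·0.9697 + 0.4·0.0303) ≈ 0.9796
After a stylometric feature='absent': P(author M) = 0.2·0.9796 / (0.2·0.9796 + 0.1·0.0204) ≈ 0.9897
After a stylometric feature='present': P(author M) = 0.8·0.9897 / (0.8·0.9897 + 0.9·0.0103) ≈ 0.9884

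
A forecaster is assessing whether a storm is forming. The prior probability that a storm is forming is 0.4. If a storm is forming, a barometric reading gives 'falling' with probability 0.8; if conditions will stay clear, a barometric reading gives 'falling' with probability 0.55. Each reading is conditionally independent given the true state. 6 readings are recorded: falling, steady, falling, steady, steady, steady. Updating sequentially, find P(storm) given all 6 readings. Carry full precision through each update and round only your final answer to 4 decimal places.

0.0522

Apply Bayes' rule sequentially, carrying P(storm) forward.
After 'falling': P(storm) = 0.8·0.4000 / (0.8·0.4000 + 0.55·0.6000) ≈ 0.4923
After 'steady': P(storm) = 0.2·0.4923 / (0.2·0.4923 + 0.45·0.5077) ≈ 0.3012
After 'falling': P(storm) = 0.8·0.3012 / (0.8·0.3012 + 0.55·0.6988) ≈ 0.3853
After 'steady': P(storm) = 0.2·0.3853 / (0.2·0.3853 + 0.45·0.6147) ≈ 0.2179
After 'steady': P(storm) = 0.2·0.2179 / (0.2·0.2179 + 0.45·0.7821) ≈ 0.1102
After 'steady': P(storm) = 0.2·0.1102 / (0.2·0.1102 + 0.45·0.8898) ≈ 0.0522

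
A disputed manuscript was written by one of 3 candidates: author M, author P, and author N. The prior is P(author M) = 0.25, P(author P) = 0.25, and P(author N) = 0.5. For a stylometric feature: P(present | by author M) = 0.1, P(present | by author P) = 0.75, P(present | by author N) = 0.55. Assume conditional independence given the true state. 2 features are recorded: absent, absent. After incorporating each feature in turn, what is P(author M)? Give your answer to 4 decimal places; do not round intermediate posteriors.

After 'absent': normaliser = 0.9·0.2500 + 0.25·0.2500 + 0.45·0.5000; P(author M) ≈ 0.4390, P(author P) ≈ 0.1220, P(author N) ≈ 0.4390
After 'absent': normaliser = 0.9·0.4390 + 0.25·0.1220 + 0.45·0.4390; P(author M) ≈ 0.6341, P(author P) ≈ 0.0489, P(author N) ≈ 0.3170

0.6341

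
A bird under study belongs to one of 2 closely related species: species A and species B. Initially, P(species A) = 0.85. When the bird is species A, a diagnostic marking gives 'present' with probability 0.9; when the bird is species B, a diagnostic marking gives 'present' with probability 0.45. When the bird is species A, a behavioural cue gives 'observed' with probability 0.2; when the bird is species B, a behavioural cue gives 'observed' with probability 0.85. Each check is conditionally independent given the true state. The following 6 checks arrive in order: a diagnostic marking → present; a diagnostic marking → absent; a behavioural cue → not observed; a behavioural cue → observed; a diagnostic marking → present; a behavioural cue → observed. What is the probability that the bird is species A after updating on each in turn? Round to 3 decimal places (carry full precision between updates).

0.549

Apply Bayes' rule sequentially, carrying P(species A) forward.
After a diagnostic marking='present': P(species A) = 0.9·0.8500 / (0.9·0.8500 + 0.45·0.1500) ≈ 0.9189
After a diagnostic marking='absent': P(species A) = 0.1·0.9189 / (0.1·0.9189 + 0.55·0.0811) ≈ 0.6733
After a behavioural cue='not observed': P(species A) = 0.8·0.6733 / (0.8·0.6733 + 0.15·0.3267) ≈ 0.9166
After a behavioural cue='observed': P(species A) = 0.2·0.9166 / (0.2·0.9166 + 0.85·0.0834) ≈ 0.7211
After a diagnostic marking='present': P(species A) = 0.9·0.7211 / (0.9·0.7211 + 0.45·0.2789) ≈ 0.8380
After a behavioural cue='observed': P(species A) = 0.2·0.8380 / (0.2·0.8380 + 0.85·0.1620) ≈ 0.5489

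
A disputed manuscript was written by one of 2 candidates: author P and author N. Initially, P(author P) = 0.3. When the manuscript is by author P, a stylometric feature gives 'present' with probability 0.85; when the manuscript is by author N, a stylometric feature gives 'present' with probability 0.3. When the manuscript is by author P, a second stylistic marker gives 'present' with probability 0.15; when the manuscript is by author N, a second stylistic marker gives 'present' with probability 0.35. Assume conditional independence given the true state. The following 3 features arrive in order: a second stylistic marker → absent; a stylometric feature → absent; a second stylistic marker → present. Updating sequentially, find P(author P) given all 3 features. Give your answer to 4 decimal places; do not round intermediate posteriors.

0.0489

After a second stylistic marker='absent': P(author P) = 0.85·0.3000 / (0.85·0.3000 + 0.65·0.7000) ≈ 0.3592
After a stylometric feature='absent': P(author P) = 0.15·0.3592 / (0.15·0.3592 + 0.7·0.6408) ≈ 0.1072
After a second stylistic marker='present': P(author P) = 0.15·0.1072 / (0.15·0.1072 + 0.35·0.8928) ≈ 0.0489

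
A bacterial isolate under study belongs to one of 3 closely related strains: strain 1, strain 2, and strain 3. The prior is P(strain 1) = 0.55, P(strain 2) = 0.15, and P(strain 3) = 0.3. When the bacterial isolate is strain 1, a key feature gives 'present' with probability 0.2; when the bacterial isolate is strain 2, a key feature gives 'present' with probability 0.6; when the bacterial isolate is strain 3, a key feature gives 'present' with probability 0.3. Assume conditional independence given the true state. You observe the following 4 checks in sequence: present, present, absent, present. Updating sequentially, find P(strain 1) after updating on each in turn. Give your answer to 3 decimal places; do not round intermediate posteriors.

0.159

Apply Bayes' rule sequentially, carrying P(strain 1) forward.
After 'present': normaliser = 0.2·0.5500 + 0.6·0.1500 + 0.3·0.3000; P(strain 1) ≈ 0.3793, P(strain 2) ≈ 0.3103, P(strain 3) ≈ 0.3103
After 'present': normaliser = 0.2·0.3793 + 0.6·0.3103 + 0.3·0.3103; P(strain 1) ≈ 0.2136, P(strain 2) ≈ 0.5243, P(strain 3) ≈ 0.2621
After 'absent': normaliser = 0.8·0.2136 + 0.4·0.5243 + 0.7·0.2621; P(strain 1) ≈ 0.3029, P(strain 2) ≈ 0.3718, P(strain 3) ≈ 0.3253
After 'present': normaliser = 0.2·0.3029 + 0.6·0.3718 + 0.3·0.3253; P(strain 1) ≈ 0.1589, P(strain 2) ≈ 0.5851, P(strain 3) ≈ 0.2560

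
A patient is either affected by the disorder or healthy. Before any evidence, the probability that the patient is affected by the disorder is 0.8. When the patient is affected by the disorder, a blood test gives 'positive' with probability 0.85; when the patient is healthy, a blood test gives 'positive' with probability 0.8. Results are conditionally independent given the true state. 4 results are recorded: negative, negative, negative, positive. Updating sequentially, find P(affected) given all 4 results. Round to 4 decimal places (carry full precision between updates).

0.6420

Apply Bayes' rule sequentially, carrying P(affected) forward.
After 'negative': P(affected) = 0.15·0.8000 / (0.15·0.8000 + 0.2·0.2000) ≈ 0.7500
After 'negative': P(affected) = 0.15·0.7500 / (0.15·0.7500 + 0.2·0.2500) ≈ 0.6923
After 'negative': P(affected) = 0.15·0.6923 / (0.15·0.6923 + 0.2·0.3077) ≈ 0.6279
After 'positive': P(affected) = 0.85·0.6279 / (0.85·0.6279 + 0.8·0.3721) ≈ 0.6420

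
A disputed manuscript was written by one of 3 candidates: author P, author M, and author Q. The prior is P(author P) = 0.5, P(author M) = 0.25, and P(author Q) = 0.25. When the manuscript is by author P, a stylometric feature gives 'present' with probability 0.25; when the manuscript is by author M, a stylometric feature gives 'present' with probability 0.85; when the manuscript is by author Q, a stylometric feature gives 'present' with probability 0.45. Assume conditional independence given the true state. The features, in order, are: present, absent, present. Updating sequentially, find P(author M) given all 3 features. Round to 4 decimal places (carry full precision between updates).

0.3457

Each posterior becomes the prior for the next update.
After 'present': normaliser = 0.25·0.5000 + 0.85·0.2500 + 0.45·0.2500; P(author P) ≈ 0.2778, P(author M) ≈ 0.4722, P(author Q) ≈ 0.2500
After 'absent': normaliser = 0.75·0.2778 + 0.15·0.4722 + 0.55·0.2500; P(author P) ≈ 0.5000, P(author M) ≈ 0.1700, P(author Q) ≈ 0.3300
After 'present': normaliser = 0.25·0.5000 + 0.85·0.1700 + 0.45·0.3300; P(author P) ≈ 0.2990, P(author M) ≈ 0.3457, P(author Q) ≈ 0.3553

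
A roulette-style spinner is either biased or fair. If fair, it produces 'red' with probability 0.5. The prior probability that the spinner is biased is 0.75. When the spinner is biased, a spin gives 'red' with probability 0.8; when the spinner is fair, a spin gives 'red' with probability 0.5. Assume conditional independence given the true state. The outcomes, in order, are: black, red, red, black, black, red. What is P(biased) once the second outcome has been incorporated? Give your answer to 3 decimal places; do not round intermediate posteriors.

0.658

After 'black': P(biased) = 0.2·0.7500 / (0.2·0.7500 + 0.5·0.2500) ≈ 0.5455
After 'red': P(biased) = 0.8·0.5455 / (0.8·0.5455 + 0.5·0.4545) ≈ 0.6575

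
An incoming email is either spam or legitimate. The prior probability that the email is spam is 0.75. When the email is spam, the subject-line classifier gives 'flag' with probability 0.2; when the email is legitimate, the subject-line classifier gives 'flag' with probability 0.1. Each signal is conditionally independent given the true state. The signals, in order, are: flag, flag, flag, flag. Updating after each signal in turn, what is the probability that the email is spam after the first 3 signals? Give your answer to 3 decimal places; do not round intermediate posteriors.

0.960

After 'flag': P(spam) = 0.2·0.7500 / (0.2·0.7500 + 0.1·0.2500) ≈ 0.8571
After 'flag': P(spam) = 0.2·0.8571 / (0.2·0.8571 + 0.1·0.1429) ≈ 0.9231
After 'flag': P(spam) = 0.2·0.9231 / (0.2·0.9231 + 0.1·0.0769) ≈ 0.9600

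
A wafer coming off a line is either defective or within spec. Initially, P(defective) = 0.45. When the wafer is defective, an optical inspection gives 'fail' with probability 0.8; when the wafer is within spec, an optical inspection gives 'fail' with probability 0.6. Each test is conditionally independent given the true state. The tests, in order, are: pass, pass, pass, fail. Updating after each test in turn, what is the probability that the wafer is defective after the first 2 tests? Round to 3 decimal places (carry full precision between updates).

After 'pass': P(defective) = 0.2·0.4500 / (0.2·0.4500 + 0.4·0.5500) ≈ 0.2903
After 'pass': P(defective) = 0.2·0.2903 / (0.2·0.2903 + 0.4·0.7097) ≈ 0.1698

0.170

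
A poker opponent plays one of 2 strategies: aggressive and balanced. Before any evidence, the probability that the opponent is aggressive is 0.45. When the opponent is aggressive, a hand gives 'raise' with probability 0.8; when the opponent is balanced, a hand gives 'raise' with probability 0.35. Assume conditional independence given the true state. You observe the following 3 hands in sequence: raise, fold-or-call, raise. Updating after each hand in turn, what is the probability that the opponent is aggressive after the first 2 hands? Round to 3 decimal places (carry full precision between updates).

0.365

After 'raise': P(aggressive) = 0.8·0.4500 / (0.8·0.4500 + 0.35·0.5500) ≈ 0.6516
After 'fold-or-call': P(aggressive) = 0.2·0.6516 / (0.2·0.6516 + 0.65·0.3484) ≈ 0.3653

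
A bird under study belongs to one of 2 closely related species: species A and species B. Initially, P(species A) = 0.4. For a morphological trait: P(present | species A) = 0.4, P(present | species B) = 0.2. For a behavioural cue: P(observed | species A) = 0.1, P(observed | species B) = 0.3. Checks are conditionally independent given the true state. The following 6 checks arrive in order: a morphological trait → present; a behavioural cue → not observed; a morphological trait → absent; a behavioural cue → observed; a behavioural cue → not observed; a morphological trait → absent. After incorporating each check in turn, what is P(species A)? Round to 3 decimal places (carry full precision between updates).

Apply Bayes' rule sequentially, carrying P(species A) forward.
After a morphological trait='present': P(species A) = 0.4·0.4000 / (0.4·0.4000 + 0.2·0.6000) ≈ 0.5714
After a behavioural cue='not observed': P(species A) = 0.9·0.5714 / (0.9·0.5714 + 0.7·0.4286) ≈ 0.6316
After a morphological trait='absent': P(species A) = 0.6·0.6316 / (0.6·0.6316 + 0.8·0.3684) ≈ 0.5625
After a behavioural cue='observed': P(species A) = 0.1·0.5625 / (0.1·0.5625 + 0.3·0.4375) ≈ 0.3000
After a behavioural cue='not observed': P(species A) = 0.9·0.3000 / (0.9·0.3000 + 0.7·0.7000) ≈ 0.3553
After a morphological trait='absent': P(species A) = 0.6·0.3553 / (0.6·0.3553 + 0.8·0.6447) ≈ 0.2924

0.292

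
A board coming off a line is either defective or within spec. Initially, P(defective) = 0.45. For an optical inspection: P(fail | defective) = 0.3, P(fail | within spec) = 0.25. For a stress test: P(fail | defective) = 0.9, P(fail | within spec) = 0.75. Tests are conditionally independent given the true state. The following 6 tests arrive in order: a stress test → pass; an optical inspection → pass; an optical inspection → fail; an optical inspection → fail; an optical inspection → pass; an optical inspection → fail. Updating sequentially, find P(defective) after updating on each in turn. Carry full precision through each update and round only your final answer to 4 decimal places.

0.3300

After a stress test='pass': P(defective) = 0.1·0.4500 / (0.1·0.4500 + 0.25·0.5500) ≈ 0.2466
After an optical inspection='pass': P(defective) = 0.7·0.2466 / (0.7·0.2466 + 0.75·0.7534) ≈ 0.2340
After an optical inspection='fail': P(defective) = 0.3·0.2340 / (0.3·0.2340 + 0.25·0.7660) ≈ 0.2682
After an optical inspection='fail': P(defective) = 0.3·0.2682 / (0.3·0.2682 + 0.25·0.7318) ≈ 0.3055
After an optical inspection='pass': P(defective) = 0.7·0.3055 / (0.7·0.3055 + 0.75·0.6945) ≈ 0.2910
After an optical inspection='fail': P(defective) = 0.3·0.2910 / (0.3·0.2910 + 0.25·0.7090) ≈ 0.3300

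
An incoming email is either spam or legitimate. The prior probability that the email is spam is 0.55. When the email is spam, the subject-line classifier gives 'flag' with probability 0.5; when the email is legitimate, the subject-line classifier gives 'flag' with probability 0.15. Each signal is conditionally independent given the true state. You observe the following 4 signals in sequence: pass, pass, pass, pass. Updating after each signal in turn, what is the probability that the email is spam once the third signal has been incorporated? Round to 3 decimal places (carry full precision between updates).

After 'pass': P(spam) = 0.5·0.5500 / (0.5·0.5500 + 0.85·0.4500) ≈ 0.4183
After 'pass': P(spam) = 0.5·0.4183 / (0.5·0.4183 + 0.85·0.5817) ≈ 0.2972
After 'pass': P(spam) = 0.5·0.2972 / (0.5·0.2972 + 0.85·0.7028) ≈ 0.1992

0.199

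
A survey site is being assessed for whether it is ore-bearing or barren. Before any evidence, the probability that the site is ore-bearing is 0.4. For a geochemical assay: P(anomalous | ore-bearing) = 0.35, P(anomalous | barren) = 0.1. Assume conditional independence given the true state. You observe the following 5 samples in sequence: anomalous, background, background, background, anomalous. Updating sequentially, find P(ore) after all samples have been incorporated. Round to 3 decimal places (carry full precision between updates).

After 'anomalous': P(ore) = 0.35·0.4000 / (0.35·0.4000 + 0.1·0.6000) ≈ 0.7000
After 'background': P(ore) = 0.65·0.7000 / (0.65·0.7000 + 0.9·0.3000) ≈ 0.6276
After 'background': P(ore) = 0.65·0.6276 / (0.65·0.6276 + 0.9·0.3724) ≈ 0.5490
After 'background': P(ore) = 0.65·0.5490 / (0.65·0.5490 + 0.9·0.4510) ≈ 0.4678
After 'anomalous': P(ore) = 0.35·0.4678 / (0.35·0.4678 + 0.1·0.5322) ≈ 0.7547

0.755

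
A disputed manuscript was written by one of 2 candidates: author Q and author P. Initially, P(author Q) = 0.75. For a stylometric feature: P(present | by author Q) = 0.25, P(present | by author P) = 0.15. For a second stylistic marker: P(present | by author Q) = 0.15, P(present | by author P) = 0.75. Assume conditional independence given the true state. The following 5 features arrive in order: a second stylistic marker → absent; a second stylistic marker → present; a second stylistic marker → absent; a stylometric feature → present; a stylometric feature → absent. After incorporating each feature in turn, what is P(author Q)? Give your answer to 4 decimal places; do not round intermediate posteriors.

After a second stylistic marker='absent': P(author Q) = 0.85·0.7500 / (0.85·0.7500 + 0.25·0.2500) ≈ 0.9107
After a second stylistic marker='present': P(author Q) = 0.15·0.9107 / (0.15·0.9107 + 0.75·0.0893) ≈ 0.6711
After a second stylistic marker='absent': P(author Q) = 0.85·0.6711 / (0.85·0.6711 + 0.25·0.3289) ≈ 0.8740
After a stylometric feature='present': P(author Q) = 0.25·0.8740 / (0.25·0.8740 + 0.15·0.1260) ≈ 0.9204
After a stylometric feature='absent': P(author Q) = 0.75·0.9204 / (0.75·0.9204 + 0.85·0.0796) ≈ 0.9107

0.9107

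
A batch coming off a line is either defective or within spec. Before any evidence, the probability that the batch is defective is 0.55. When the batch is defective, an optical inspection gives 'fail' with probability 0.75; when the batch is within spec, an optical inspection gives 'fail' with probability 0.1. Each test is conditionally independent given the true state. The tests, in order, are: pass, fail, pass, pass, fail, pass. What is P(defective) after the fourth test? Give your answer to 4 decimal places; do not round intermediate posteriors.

0.1642

Apply Bayes' rule sequentially, carrying P(defective) forward.
After 'pass': P(defective) = 0.25·0.5500 / (0.25·0.5500 + 0.9·0.4500) ≈ 0.2535
After 'fail': P(defective) = 0.75·0.2535 / (0.75·0.2535 + 0.1·0.7465) ≈ 0.7180
After 'pass': P(defective) = 0.25·0.7180 / (0.25·0.7180 + 0.9·0.2820) ≈ 0.4143
After 'pass': P(defective) = 0.25·0.4143 / (0.25·0.4143 + 0.9·0.5857) ≈ 0.1642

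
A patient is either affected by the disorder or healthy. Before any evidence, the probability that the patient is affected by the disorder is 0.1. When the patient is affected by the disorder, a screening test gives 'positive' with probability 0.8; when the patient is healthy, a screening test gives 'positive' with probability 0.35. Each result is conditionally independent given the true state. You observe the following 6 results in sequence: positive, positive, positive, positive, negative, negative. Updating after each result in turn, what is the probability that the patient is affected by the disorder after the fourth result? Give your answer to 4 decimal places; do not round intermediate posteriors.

0.7520

After 'positive': P(affected) = 0.8·0.1000 / (0.8·0.1000 + 0.35·0.9000) ≈ 0.2025
After 'positive': P(affected) = 0.8·0.2025 / (0.8·0.2025 + 0.35·0.7975) ≈ 0.3673
After 'positive': P(affected) = 0.8·0.3673 / (0.8·0.3673 + 0.35·0.6327) ≈ 0.5702
After 'positive': P(affected) = 0.8·0.5702 / (0.8·0.5702 + 0.35·0.4298) ≈ 0.7520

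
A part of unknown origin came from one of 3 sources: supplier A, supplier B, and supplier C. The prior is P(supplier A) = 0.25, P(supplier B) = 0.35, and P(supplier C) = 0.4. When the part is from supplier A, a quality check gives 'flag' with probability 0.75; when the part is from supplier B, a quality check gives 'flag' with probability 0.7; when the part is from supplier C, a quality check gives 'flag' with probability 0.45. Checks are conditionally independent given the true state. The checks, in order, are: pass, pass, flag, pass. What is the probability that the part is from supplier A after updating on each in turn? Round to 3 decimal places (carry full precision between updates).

0.074

After 'pass': normaliser = 0.25·0.2500 + 0.3·0.3500 + 0.55·0.4000; P(supplier A) ≈ 0.1613, P(supplier B) ≈ 0.2710, P(supplier C) ≈ 0.5677
After 'pass': normaliser = 0.25·0.1613 + 0.3·0.2710 + 0.55·0.5677; P(supplier A) ≈ 0.0929, P(supplier B) ≈ 0.1874, P(supplier C) ≈ 0.7197
After 'flag': normaliser = 0.75·0.0929 + 0.7·0.1874 + 0.45·0.7197; P(supplier A) ≈ 0.1328, P(supplier B) ≈ 0.2499, P(supplier C) ≈ 0.6172
After 'pass': normaliser = 0.25·0.1328 + 0.3·0.2499 + 0.55·0.6172; P(supplier A) ≈ 0.0742, P(supplier B) ≈ 0.1675, P(supplier C) ≈ 0.7583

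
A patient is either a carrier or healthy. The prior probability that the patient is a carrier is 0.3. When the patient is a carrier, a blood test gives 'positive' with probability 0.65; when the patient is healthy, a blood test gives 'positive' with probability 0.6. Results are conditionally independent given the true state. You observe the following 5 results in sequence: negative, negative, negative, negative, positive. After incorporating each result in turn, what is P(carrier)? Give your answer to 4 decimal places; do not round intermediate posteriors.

After 'negative': P(carrier) = 0.35·0.3000 / (0.35·0.3000 + 0.4·0.7000) ≈ 0.2727
After 'negative': P(carrier) = 0.35·0.2727 / (0.35·0.2727 + 0.4·0.7273) ≈ 0.2471
After 'negative': P(carrier) = 0.35·0.2471 / (0.35·0.2471 + 0.4·0.7529) ≈ 0.2231
After 'negative': P(carrier) = 0.35·0.2231 / (0.35·0.2231 + 0.4·0.7769) ≈ 0.2008
After 'positive': P(carrier) = 0.65·0.2008 / (0.65·0.2008 + 0.6·0.7992) ≈ 0.2139

0.2139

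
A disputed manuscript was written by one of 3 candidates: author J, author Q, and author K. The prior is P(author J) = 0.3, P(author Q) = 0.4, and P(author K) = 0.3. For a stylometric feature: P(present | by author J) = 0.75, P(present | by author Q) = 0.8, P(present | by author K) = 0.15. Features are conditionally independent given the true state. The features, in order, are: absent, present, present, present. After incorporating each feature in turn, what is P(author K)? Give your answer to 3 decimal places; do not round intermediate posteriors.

Apply Bayes' rule sequentially, carrying P(author K) forward.
After 'absent': normaliser = 0.25·0.3000 + 0.2·0.4000 + 0.85·0.3000; P(author J) ≈ 0.1829, P(author Q) ≈ 0.1951, P(author K) ≈ 0.6220
After 'present': normaliser = 0.75·0.1829 + 0.8·0.1951 + 0.15·0.6220; P(author J) ≈ 0.3549, P(author Q) ≈ 0.4038, P(author K) ≈ 0.2413
After 'present': normaliser = 0.75·0.3549 + 0.8·0.4038 + 0.15·0.2413; P(author J) ≈ 0.4256, P(author Q) ≈ 0.5165, P(author K) ≈ 0.0579
After 'present': normaliser = 0.75·0.4256 + 0.8·0.5165 + 0.15·0.0579; P(author J) ≈ 0.4307, P(author Q) ≈ 0.5576, P(author K) ≈ 0.0117

0.012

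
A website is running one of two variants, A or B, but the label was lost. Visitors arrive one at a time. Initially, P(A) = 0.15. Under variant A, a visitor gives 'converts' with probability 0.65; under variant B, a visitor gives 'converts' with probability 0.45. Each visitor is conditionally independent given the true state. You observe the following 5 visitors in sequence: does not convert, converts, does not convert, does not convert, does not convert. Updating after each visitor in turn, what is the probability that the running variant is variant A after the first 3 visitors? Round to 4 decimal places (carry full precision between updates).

0.0936

After 'does not convert': P(A) = 0.35·0.1500 / (0.35·0.1500 + 0.55·0.8500) ≈ 0.1010
After 'converts': P(A) = 0.65·0.1010 / (0.65·0.1010 + 0.45·0.8990) ≈ 0.1396
After 'does not convert': P(A) = 0.35·0.1396 / (0.35·0.1396 + 0.55·0.8604) ≈ 0.0936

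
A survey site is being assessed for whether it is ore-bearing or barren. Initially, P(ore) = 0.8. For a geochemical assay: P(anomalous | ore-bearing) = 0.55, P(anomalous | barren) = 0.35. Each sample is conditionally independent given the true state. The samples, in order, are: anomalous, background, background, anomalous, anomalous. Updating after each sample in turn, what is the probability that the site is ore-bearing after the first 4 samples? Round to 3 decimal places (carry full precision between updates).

0.826

After 'anomalous': P(ore) = 0.55·0.8000 / (0.55·0.8000 + 0.35·0.2000) ≈ 0.8627
After 'background': P(ore) = 0.45·0.8627 / (0.45·0.8627 + 0.65·0.1373) ≈ 0.8131
After 'background': P(ore) = 0.45·0.8131 / (0.45·0.8131 + 0.65·0.1869) ≈ 0.7508
After 'anomalous': P(ore) = 0.55·0.7508 / (0.55·0.7508 + 0.35·0.2492) ≈ 0.8256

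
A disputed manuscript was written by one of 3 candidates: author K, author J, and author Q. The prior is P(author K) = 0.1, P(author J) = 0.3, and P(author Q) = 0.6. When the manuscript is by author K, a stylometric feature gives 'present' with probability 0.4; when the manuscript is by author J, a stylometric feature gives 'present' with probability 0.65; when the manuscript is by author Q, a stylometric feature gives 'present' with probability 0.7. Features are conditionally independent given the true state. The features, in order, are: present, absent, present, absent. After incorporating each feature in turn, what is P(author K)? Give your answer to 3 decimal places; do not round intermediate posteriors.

Each posterior becomes the prior for the next update.
After 'present': normaliser = 0.4·0.1000 + 0.65·0.3000 + 0.7·0.6000; P(author K) ≈ 0.0611, P(author J) ≈ 0.2977, P(author Q) ≈ 0.6412
After 'absent': normaliser = 0.6·0.0611 + 0.35·0.2977 + 0.3·0.6412; P(author K) ≈ 0.1100, P(author J) ≈ 0.3127, P(author Q) ≈ 0.5773
After 'present': normaliser = 0.4·0.1100 + 0.65·0.3127 + 0.7·0.5773; P(author K) ≈ 0.0675, P(author J) ≈ 0.3121, P(author Q) ≈ 0.6204
After 'absent': normaliser = 0.6·0.0675 + 0.35·0.3121 + 0.3·0.6204; P(author K) ≈ 0.1206, P(author J) ≈ 0.3252, P(author Q) ≈ 0.5542

0.121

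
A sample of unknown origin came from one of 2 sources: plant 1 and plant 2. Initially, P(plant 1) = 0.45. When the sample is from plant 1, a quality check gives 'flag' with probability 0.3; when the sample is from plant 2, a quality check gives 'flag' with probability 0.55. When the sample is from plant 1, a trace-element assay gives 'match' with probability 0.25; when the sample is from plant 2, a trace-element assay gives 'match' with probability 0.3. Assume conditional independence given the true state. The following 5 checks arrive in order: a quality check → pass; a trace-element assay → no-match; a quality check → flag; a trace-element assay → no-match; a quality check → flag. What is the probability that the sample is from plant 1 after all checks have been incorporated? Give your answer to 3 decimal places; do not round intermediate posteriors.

0.303

After a quality check='pass': P(plant 1) = 0.7·0.4500 / (0.7·0.4500 + 0.45·0.5500) ≈ 0.5600
After a trace-element assay='no-match': P(plant 1) = 0.75·0.5600 / (0.75·0.5600 + 0.7·0.4400) ≈ 0.5769
After a quality check='flag': P(plant 1) = 0.3·0.5769 / (0.3·0.5769 + 0.55·0.4231) ≈ 0.4265
After a trace-element assay='no-match': P(plant 1) = 0.75·0.4265 / (0.75·0.4265 + 0.7·0.5735) ≈ 0.4435
After a quality check='flag': P(plant 1) = 0.3·0.4435 / (0.3·0.4435 + 0.55·0.5565) ≈ 0.3030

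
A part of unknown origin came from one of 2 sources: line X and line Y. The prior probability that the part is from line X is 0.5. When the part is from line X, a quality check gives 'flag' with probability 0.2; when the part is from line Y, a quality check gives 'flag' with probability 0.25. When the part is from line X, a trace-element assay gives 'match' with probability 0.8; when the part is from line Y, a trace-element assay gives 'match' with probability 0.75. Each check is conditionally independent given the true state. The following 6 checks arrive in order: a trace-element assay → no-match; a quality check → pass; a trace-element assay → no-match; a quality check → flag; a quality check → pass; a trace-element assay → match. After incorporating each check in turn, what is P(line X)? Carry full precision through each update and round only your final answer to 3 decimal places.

After a trace-element assay='no-match': P(line X) = 0.2·0.5000 / (0.2·0.5000 + 0.25·0.5000) ≈ 0.4444
After a quality check='pass': P(line X) = 0.8·0.4444 / (0.8·0.4444 + 0.75·0.5556) ≈ 0.4604
After a trace-element assay='no-match': P(line X) = 0.2·0.4604 / (0.2·0.4604 + 0.25·0.5396) ≈ 0.4057
After a quality check='flag': P(line X) = 0.2·0.4057 / (0.2·0.4057 + 0.25·0.5943) ≈ 0.3532
After a quality check='pass': P(line X) = 0.8·0.3532 / (0.8·0.3532 + 0.75·0.6468) ≈ 0.3681
After a trace-element assay='match': P(line X) = 0.8·0.3681 / (0.8·0.3681 + 0.75·0.6319) ≈ 0.3832

0.383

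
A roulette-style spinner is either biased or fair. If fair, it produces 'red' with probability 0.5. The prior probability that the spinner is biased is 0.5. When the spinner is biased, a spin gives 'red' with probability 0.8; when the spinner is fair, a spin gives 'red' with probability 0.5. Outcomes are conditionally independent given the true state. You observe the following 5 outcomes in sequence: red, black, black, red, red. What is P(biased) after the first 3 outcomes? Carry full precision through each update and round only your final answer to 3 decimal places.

Apply Bayes' rule sequentially, carrying P(biased) forward.
After 'red': P(biased) = 0.8·0.5000 / (0.8·0.5000 + 0.5·0.5000) ≈ 0.6154
After 'black': P(biased) = 0.2·0.6154 / (0.2·0.6154 + 0.5·0.3846) ≈ 0.3902
After 'black': P(biased) = 0.2·0.3902 / (0.2·0.3902 + 0.5·0.6098) ≈ 0.2038

0.204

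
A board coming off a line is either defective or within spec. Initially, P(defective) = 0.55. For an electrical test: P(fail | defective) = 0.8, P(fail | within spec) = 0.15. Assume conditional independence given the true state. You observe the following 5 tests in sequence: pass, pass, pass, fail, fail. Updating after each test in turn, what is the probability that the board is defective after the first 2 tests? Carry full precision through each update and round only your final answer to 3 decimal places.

0.063

Apply Bayes' rule sequentially, carrying P(defective) forward.
After 'pass': P(defective) = 0.2·0.5500 / (0.2·0.5500 + 0.85·0.4500) ≈ 0.2234
After 'pass': P(defective) = 0.2·0.2234 / (0.2·0.2234 + 0.85·0.7766) ≈ 0.0634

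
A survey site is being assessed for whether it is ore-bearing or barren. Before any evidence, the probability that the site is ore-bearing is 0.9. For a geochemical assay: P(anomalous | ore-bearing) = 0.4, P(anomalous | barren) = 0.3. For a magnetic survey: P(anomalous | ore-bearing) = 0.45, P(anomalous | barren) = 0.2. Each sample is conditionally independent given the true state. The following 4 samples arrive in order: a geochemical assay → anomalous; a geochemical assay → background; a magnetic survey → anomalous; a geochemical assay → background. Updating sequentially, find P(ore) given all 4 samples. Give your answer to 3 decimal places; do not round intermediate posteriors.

After a geochemical assay='anomalous': P(ore) = 0.4·0.9000 / (0.4·0.9000 + 0.3·0.1000) ≈ 0.9231
After a geochemical assay='background': P(ore) = 0.6·0.9231 / (0.6·0.9231 + 0.7·0.0769) ≈ 0.9114
After a magnetic survey='anomalous': P(ore) = 0.45·0.9114 / (0.45·0.9114 + 0.2·0.0886) ≈ 0.9586
After a geochemical assay='background': P(ore) = 0.6·0.9586 / (0.6·0.9586 + 0.7·0.0414) ≈ 0.9520

0.952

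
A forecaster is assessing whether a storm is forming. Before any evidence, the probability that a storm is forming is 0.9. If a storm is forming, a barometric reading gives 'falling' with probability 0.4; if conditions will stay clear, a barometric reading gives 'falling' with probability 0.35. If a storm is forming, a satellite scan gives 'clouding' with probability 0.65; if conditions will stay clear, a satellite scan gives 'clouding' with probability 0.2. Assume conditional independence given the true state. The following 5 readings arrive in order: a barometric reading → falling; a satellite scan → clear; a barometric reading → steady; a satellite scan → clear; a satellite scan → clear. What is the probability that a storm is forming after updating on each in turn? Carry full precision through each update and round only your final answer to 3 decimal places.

0.443

After a barometric reading='falling': P(storm) = 0.4·0.9000 / (0.4·0.9000 + 0.35·0.1000) ≈ 0.9114
After a satellite scan='clear': P(storm) = 0.35·0.9114 / (0.35·0.9114 + 0.8·0.0886) ≈ 0.8182
After a barometric reading='steady': P(storm) = 0.6·0.8182 / (0.6·0.8182 + 0.65·0.1818) ≈ 0.8060
After a satellite scan='clear': P(storm) = 0.35·0.8060 / (0.35·0.8060 + 0.8·0.1940) ≈ 0.6451
After a satellite scan='clear': P(storm) = 0.35·0.6451 / (0.35·0.6451 + 0.8·0.3549) ≈ 0.4429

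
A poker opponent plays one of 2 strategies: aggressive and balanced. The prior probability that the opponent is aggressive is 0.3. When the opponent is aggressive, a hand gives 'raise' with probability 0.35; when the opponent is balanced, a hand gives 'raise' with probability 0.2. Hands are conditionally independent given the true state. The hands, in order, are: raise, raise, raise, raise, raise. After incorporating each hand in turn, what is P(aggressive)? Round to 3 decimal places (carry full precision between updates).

Apply Bayes' rule sequentially, carrying P(aggressive) forward.
After 'raise': P(aggressive) = 0.35·0.3000 / (0.35·0.3000 + 0.2·0.7000) ≈ 0.4286
After 'raise': P(aggressive) = 0.35·0.4286 / (0.35·0.4286 + 0.2·0.5714) ≈ 0.5676
After 'raise': P(aggressive) = 0.35·0.5676 / (0.35·0.5676 + 0.2·0.4324) ≈ 0.6967
After 'raise': P(aggressive) = 0.35·0.6967 / (0.35·0.6967 + 0.2·0.3033) ≈ 0.8008
After 'raise': P(aggressive) = 0.35·0.8008 / (0.35·0.8008 + 0.2·0.1992) ≈ 0.8755

0.876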